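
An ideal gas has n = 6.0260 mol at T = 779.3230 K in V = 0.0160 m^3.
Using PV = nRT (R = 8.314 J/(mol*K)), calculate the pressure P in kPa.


P = nRT/V = 6.0260 * 8.314 * 779.3230 / 0.0160
= 39044.2101 / 0.0160 = 2440263.1318 Pa = 2440.2631 kPa

2440.2631 kPa


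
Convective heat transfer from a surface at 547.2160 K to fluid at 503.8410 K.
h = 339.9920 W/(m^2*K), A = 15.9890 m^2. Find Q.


dT = 43.3750 K
Q = 339.9920 * 15.9890 * 43.3750 = 235792.2293 W

235792.2293 W


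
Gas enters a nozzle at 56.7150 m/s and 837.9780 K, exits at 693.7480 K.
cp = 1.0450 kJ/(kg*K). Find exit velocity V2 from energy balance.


dT = 144.2300 K
2*cp*1000*dT = 301440.7000
V1^2 = 3216.5912
V2 = sqrt(304657.2912) = 551.9577 m/s

551.9577 m/s


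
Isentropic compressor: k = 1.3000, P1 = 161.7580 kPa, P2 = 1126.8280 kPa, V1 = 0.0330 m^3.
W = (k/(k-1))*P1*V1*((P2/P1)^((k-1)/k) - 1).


(k-1)/k = 0.2308
(P2/P1)^exp = 1.5651
W = 4.3333 * 161.7580 * 0.0330 * (1.5651 - 1) = 13.0711 kJ

13.0711 kJ


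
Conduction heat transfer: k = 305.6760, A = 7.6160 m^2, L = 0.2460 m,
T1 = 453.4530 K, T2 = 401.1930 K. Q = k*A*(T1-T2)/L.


dT = 52.2600 K
Q = 305.6760 * 7.6160 * 52.2600 / 0.2460 = 494564.0854 W

494564.0854 W


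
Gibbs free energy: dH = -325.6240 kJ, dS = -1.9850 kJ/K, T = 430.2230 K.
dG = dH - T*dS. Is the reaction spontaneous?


T*dS = 430.2230 * -1.9850 = -853.9927 kJ
dG = -325.6240 + 853.9927 = 528.3687 kJ (non-spontaneous)

dG = 528.3687 kJ, non-spontaneous


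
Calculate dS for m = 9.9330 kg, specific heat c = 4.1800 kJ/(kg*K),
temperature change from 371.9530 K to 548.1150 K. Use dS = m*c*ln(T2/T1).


T2/T1 = 1.4736
ln(T2/T1) = 0.3877
dS = 9.9330 * 4.1800 * 0.3877 = 16.0980 kJ/K

16.0980 kJ/K


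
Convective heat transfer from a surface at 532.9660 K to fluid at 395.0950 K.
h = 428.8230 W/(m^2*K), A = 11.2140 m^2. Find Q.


dT = 137.8710 K
Q = 428.8230 * 11.2140 * 137.8710 = 662996.9769 W

662996.9769 W


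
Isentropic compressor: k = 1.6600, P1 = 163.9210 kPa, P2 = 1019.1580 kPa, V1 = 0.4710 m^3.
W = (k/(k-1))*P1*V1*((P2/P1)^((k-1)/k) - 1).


(k-1)/k = 0.3976
(P2/P1)^exp = 2.0679
W = 2.5152 * 163.9210 * 0.4710 * (2.0679 - 1) = 207.3729 kJ

207.3729 kJ


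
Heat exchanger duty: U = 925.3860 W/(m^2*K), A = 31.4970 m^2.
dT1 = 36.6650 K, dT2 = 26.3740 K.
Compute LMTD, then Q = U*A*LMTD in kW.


LMTD = 31.2375 K
Q = 925.3860 * 31.4970 * 31.2375 = 910475.2894 W = 910.4753 kW

910.4753 kW


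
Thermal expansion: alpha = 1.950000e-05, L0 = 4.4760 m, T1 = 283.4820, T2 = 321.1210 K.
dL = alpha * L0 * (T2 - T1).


dT = 37.6390 K
dL = 1.950000e-05 * 4.4760 * 37.6390 = 0.003285 m
L_final = 4.479285 m

dL = 0.003285 m


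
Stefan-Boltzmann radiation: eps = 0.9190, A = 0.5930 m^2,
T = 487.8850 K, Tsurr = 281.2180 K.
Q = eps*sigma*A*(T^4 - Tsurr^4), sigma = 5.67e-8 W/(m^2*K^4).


T^4 = 5.6659e+10
Tsurr^4 = 6.2542e+09
Q = 0.9190 * 5.67e-8 * 0.5930 * 5.0405e+10 = 1557.4932 W

1557.4932 W


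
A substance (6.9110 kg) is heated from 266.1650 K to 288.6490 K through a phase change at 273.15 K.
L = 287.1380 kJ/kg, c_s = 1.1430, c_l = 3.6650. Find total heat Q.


Q1 (sensible, solid) = 6.9110 * 1.1430 * 6.9850 = 55.1764 kJ
Q2 (latent) = 6.9110 * 287.1380 = 1984.4107 kJ
Q3 (sensible, liquid) = 6.9110 * 3.6650 * 15.4990 = 392.5713 kJ
Q_total = 2432.1584 kJ

2432.1584 kJ


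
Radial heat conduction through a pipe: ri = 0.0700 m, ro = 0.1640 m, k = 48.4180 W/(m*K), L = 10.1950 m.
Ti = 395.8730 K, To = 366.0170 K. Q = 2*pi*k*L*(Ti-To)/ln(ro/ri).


dT = 29.8560 K
ln(ro/ri) = 0.8514
Q = 2*pi*48.4180*10.1950*29.8560 / 0.8514 = 108764.3626 W

108764.3626 W


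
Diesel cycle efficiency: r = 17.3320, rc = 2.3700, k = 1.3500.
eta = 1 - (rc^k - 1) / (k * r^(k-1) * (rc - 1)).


r^(k-1) = 2.7139
rc^k = 3.2056
eta = 0.5606 = 56.0583%

56.0583%


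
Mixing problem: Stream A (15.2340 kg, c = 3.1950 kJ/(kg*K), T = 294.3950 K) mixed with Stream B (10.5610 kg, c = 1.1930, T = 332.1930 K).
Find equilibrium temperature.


num = 18514.3692
den = 61.2719
Tf = 302.1674 K

302.1674 K


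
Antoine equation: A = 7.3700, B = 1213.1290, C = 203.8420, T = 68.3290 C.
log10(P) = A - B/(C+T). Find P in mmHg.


C+T = 272.1710
B/(C+T) = 4.4572
log10(P) = 7.3700 - 4.4572 = 2.9128
P = 10^2.9128 = 818.0297 mmHg

818.0297 mmHg


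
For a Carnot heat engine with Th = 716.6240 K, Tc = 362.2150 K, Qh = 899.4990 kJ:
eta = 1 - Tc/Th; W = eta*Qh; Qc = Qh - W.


eta = 1 - 362.2150/716.6240 = 0.4946
W = 0.4946 * 899.4990 = 444.8505 kJ
Qc = 899.4990 - 444.8505 = 454.6485 kJ

eta = 49.4554%, W = 444.8505 kJ, Qc = 454.6485 kJ


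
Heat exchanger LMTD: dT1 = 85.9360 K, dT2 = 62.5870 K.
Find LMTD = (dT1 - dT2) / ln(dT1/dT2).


dT1/dT2 = 1.3731
ln(dT1/dT2) = 0.3170
LMTD = 23.3490 / 0.3170 = 73.6456 K

73.6456 K


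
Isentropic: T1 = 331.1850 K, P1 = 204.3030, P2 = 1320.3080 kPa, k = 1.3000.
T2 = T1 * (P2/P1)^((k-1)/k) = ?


(k-1)/k = 0.2308
(P2/P1)^exp = 1.5382
T2 = 331.1850 * 1.5382 = 509.4319 K

509.4319 K


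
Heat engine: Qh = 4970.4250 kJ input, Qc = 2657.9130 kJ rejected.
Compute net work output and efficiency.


W = 4970.4250 - 2657.9130 = 2312.5120 kJ
eta = 2312.5120 / 4970.4250 = 0.4653 = 46.5254%

W = 2312.5120 kJ, eta = 46.5254%


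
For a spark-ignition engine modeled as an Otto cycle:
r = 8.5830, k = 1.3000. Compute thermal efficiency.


r^(k-1) = 1.9059
eta = 1 - 1/1.9059 = 0.4753 = 47.5303%

47.5303%


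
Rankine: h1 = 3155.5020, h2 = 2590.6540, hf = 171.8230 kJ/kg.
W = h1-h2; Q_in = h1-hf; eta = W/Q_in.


W = 564.8480 kJ/kg
Q_in = 2983.6790 kJ/kg
eta = 0.1893 = 18.9313%

eta = 18.9313%


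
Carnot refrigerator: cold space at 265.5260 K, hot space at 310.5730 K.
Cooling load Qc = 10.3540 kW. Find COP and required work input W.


COP = 265.5260 / 45.0470 = 5.8944
W = 10.3540 / 5.8944 = 1.7566 kW

COP = 5.8944, W = 1.7566 kW


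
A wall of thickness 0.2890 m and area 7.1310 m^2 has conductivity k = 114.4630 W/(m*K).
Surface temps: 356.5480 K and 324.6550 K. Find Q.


dT = 31.8930 K
Q = 114.4630 * 7.1310 * 31.8930 / 0.2890 = 90076.8293 W

90076.8293 W


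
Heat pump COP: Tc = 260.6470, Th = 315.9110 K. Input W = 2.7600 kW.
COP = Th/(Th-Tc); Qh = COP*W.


COP = 315.9110 / 55.2640 = 5.7164
Qh = 5.7164 * 2.7600 = 15.7773 kW

COP = 5.7164, Qh = 15.7773 kW


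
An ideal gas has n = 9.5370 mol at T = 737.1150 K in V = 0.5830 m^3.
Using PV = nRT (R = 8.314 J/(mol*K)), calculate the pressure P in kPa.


P = nRT/V = 9.5370 * 8.314 * 737.1150 / 0.5830
= 58446.3039 / 0.5830 = 100250.9501 Pa = 100.2510 kPa

100.2510 kPa


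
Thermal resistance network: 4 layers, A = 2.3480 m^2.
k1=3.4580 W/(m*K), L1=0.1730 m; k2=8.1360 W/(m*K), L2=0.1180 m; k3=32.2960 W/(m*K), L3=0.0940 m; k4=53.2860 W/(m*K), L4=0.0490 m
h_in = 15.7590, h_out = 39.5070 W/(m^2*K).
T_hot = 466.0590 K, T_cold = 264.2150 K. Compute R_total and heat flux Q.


R_conv_in = 1/(15.7590*2.3480) = 0.0270
R_1 = 0.1730/(3.4580*2.3480) = 0.0213
R_2 = 0.1180/(8.1360*2.3480) = 0.0062
R_3 = 0.0940/(32.2960*2.3480) = 0.0012
R_4 = 0.0490/(53.2860*2.3480) = 0.0004
R_conv_out = 1/(39.5070*2.3480) = 0.0108
R_total = 0.0669 K/W
Q = 201.8440 / 0.0669 = 3016.1578 W

R_total = 0.0669 K/W, Q = 3016.1578 W


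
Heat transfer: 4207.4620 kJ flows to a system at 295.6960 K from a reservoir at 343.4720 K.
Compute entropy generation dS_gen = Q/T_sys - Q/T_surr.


dS_sys = 4207.4620/295.6960 = 14.2290 kJ/K
dS_surr = -4207.4620/343.4720 = -12.2498 kJ/K
dS_gen = 14.2290 - 12.2498 = 1.9792 kJ/K (irreversible)

dS_gen = 1.9792 kJ/K, irreversible


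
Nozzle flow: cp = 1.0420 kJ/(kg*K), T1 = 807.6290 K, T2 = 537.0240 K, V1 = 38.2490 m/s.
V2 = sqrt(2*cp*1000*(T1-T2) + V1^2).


dT = 270.6050 K
2*cp*1000*dT = 563940.8200
V1^2 = 1462.9860
V2 = sqrt(565403.8060) = 751.9334 m/s

751.9334 m/s


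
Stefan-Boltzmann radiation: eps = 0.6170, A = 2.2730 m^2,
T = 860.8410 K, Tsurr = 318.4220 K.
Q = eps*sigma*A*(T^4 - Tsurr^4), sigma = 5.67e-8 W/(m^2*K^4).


T^4 = 5.4915e+11
Tsurr^4 = 1.0280e+10
Q = 0.6170 * 5.67e-8 * 2.2730 * 5.3887e+11 = 42850.1257 W

42850.1257 W


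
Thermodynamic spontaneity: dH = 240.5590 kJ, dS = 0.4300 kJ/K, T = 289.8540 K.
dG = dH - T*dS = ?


T*dS = 289.8540 * 0.4300 = 124.6372 kJ
dG = 240.5590 - 124.6372 = 115.9218 kJ (non-spontaneous)

dG = 115.9218 kJ, non-spontaneous


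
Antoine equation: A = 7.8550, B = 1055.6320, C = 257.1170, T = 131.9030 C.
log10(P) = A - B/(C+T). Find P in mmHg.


C+T = 389.0200
B/(C+T) = 2.7136
log10(P) = 7.8550 - 2.7136 = 5.1414
P = 10^5.1414 = 138494.5151 mmHg

138494.5151 mmHg


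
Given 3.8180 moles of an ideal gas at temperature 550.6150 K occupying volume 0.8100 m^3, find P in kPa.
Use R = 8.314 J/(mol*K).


P = nRT/V = 3.8180 * 8.314 * 550.6150 / 0.8100
= 17478.0905 / 0.8100 = 21577.8894 Pa = 21.5779 kPa

21.5779 kPa


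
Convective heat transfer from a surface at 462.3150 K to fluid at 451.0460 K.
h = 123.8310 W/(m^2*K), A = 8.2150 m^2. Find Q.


dT = 11.2690 K
Q = 123.8310 * 8.2150 * 11.2690 = 11463.6344 W

11463.6344 W


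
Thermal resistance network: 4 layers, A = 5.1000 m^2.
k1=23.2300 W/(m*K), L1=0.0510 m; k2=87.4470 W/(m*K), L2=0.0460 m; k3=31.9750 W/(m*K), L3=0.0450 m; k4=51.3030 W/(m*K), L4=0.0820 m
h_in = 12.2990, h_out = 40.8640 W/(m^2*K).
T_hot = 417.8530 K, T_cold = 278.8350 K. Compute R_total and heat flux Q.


R_conv_in = 1/(12.2990*5.1000) = 0.0159
R_1 = 0.0510/(23.2300*5.1000) = 0.0004
R_2 = 0.0460/(87.4470*5.1000) = 0.0001
R_3 = 0.0450/(31.9750*5.1000) = 0.0003
R_4 = 0.0820/(51.3030*5.1000) = 0.0003
R_conv_out = 1/(40.8640*5.1000) = 0.0048
R_total = 0.0219 K/W
Q = 139.0180 / 0.0219 = 6358.3283 W

R_total = 0.0219 K/W, Q = 6358.3283 W


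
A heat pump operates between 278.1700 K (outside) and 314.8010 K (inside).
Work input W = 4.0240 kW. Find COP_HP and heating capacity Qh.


COP = 314.8010 / 36.6310 = 8.5938
Qh = 8.5938 * 4.0240 = 34.5816 kW

COP = 8.5938, Qh = 34.5816 kW


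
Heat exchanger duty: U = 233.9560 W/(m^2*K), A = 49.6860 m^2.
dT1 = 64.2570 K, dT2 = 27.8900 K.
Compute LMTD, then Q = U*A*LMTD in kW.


LMTD = 43.5730 K
Q = 233.9560 * 49.6860 * 43.5730 = 506507.2063 W = 506.5072 kW

506.5072 kW


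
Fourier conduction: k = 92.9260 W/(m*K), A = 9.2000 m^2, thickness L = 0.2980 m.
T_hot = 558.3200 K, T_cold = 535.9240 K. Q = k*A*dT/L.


dT = 22.3960 K
Q = 92.9260 * 9.2000 * 22.3960 / 0.2980 = 64250.9074 W

64250.9074 W


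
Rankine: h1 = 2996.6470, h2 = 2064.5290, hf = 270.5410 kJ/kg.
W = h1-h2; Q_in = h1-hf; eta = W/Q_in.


W = 932.1180 kJ/kg
Q_in = 2726.1060 kJ/kg
eta = 0.3419 = 34.1923%

eta = 34.1923%


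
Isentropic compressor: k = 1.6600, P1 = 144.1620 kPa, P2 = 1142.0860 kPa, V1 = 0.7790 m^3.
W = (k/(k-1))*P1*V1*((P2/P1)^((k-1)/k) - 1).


(k-1)/k = 0.3976
(P2/P1)^exp = 2.2771
W = 2.5152 * 144.1620 * 0.7790 * (2.2771 - 1) = 360.7129 kJ

360.7129 kJ


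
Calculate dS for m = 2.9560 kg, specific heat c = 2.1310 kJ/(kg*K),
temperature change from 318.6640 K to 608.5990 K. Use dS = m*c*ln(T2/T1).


T2/T1 = 1.9098
ln(T2/T1) = 0.6470
dS = 2.9560 * 2.1310 * 0.6470 = 4.0757 kJ/K

4.0757 kJ/K


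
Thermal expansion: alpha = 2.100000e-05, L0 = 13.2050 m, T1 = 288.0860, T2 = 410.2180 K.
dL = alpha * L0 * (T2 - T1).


dT = 122.1320 K
dL = 2.100000e-05 * 13.2050 * 122.1320 = 0.033868 m
L_final = 13.238868 m

dL = 0.033868 m


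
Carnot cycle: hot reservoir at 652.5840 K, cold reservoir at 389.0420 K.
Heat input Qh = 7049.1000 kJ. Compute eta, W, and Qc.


eta = 1 - 389.0420/652.5840 = 0.4038
W = 0.4038 * 7049.1000 = 2846.7353 kJ
Qc = 7049.1000 - 2846.7353 = 4202.3647 kJ

eta = 40.3844%, W = 2846.7353 kJ, Qc = 4202.3647 kJ


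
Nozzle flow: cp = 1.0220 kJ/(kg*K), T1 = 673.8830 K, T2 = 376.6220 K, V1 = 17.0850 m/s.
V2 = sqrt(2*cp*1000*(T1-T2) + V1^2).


dT = 297.2610 K
2*cp*1000*dT = 607601.4840
V1^2 = 291.8972
V2 = sqrt(607893.3812) = 779.6752 m/s

779.6752 m/s


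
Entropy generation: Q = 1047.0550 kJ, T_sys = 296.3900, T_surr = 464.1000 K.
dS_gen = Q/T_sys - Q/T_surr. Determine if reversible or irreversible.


dS_sys = 1047.0550/296.3900 = 3.5327 kJ/K
dS_surr = -1047.0550/464.1000 = -2.2561 kJ/K
dS_gen = 3.5327 - 2.2561 = 1.2766 kJ/K (irreversible)

dS_gen = 1.2766 kJ/K, irreversible


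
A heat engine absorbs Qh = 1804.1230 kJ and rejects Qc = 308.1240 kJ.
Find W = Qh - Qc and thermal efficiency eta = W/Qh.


W = 1804.1230 - 308.1240 = 1495.9990 kJ
eta = 1495.9990 / 1804.1230 = 0.8292 = 82.9211%

W = 1495.9990 kJ, eta = 82.9211%


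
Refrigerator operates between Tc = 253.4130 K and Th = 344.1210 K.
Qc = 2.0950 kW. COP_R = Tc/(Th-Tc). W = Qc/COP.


COP = 253.4130 / 90.7080 = 2.7937
W = 2.0950 / 2.7937 = 0.7499 kW

COP = 2.7937, W = 0.7499 kW


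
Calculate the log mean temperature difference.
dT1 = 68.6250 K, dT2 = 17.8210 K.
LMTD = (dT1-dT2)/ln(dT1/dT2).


dT1/dT2 = 3.8508
ln(dT1/dT2) = 1.3483
LMTD = 50.8040 / 1.3483 = 37.6806 K

37.6806 K


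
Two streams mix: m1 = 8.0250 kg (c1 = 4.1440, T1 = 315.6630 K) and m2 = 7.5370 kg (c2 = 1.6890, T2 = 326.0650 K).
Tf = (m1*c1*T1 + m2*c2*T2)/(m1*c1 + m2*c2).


num = 14648.3676
den = 45.9856
Tf = 318.5425 K

318.5425 K


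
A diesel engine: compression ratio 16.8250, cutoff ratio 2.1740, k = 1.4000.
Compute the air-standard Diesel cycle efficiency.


r^(k-1) = 3.0930
rc^k = 2.9659
eta = 0.6133 = 61.3283%

61.3283%


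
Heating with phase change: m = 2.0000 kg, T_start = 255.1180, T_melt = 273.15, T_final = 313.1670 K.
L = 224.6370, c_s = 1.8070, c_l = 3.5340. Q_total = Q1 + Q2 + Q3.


Q1 (sensible, solid) = 2.0000 * 1.8070 * 18.0320 = 65.1676 kJ
Q2 (latent) = 2.0000 * 224.6370 = 449.2740 kJ
Q3 (sensible, liquid) = 2.0000 * 3.5340 * 40.0170 = 282.8402 kJ
Q_total = 797.2818 kJ

797.2818 kJ


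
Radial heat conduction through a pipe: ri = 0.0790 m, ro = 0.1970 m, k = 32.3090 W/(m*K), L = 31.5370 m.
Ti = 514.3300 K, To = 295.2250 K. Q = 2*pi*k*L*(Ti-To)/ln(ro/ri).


dT = 219.1050 K
ln(ro/ri) = 0.9138
Q = 2*pi*32.3090*31.5370*219.1050 / 0.9138 = 1535132.5073 W

1535132.5073 W


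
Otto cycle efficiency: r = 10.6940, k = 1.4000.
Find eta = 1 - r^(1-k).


r^(k-1) = 2.5802
eta = 1 - 1/2.5802 = 0.6124 = 61.2436%

61.2436%


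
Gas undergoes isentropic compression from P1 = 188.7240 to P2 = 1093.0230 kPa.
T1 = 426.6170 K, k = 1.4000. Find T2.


(k-1)/k = 0.2857
(P2/P1)^exp = 1.6517
T2 = 426.6170 * 1.6517 = 704.6633 K

704.6633 K


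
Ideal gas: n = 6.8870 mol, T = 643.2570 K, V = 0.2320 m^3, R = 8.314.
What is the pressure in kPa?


P = nRT/V = 6.8870 * 8.314 * 643.2570 / 0.2320
= 36831.9425 / 0.2320 = 158758.3729 Pa = 158.7584 kPa

158.7584 kPa


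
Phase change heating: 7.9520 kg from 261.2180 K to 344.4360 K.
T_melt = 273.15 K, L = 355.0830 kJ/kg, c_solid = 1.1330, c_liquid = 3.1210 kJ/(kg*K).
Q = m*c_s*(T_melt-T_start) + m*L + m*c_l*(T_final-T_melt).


Q1 (sensible, solid) = 7.9520 * 1.1330 * 11.9320 = 107.5027 kJ
Q2 (latent) = 7.9520 * 355.0830 = 2823.6200 kJ
Q3 (sensible, liquid) = 7.9520 * 3.1210 * 71.2860 = 1769.1896 kJ
Q_total = 4700.3124 kJ

4700.3124 kJ


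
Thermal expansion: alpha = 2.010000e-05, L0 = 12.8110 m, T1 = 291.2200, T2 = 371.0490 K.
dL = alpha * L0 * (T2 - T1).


dT = 79.8290 K
dL = 2.010000e-05 * 12.8110 * 79.8290 = 0.020556 m
L_final = 12.831556 m

dL = 0.020556 m


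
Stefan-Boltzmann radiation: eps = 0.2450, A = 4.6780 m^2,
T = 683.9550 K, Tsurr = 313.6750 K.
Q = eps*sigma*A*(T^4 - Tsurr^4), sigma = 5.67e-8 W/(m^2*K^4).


T^4 = 2.1883e+11
Tsurr^4 = 9.6810e+09
Q = 0.2450 * 5.67e-8 * 4.6780 * 2.0915e+11 = 13591.5374 W

13591.5374 W


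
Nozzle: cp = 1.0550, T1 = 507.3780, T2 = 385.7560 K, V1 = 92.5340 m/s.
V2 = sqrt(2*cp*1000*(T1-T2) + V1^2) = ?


dT = 121.6220 K
2*cp*1000*dT = 256622.4200
V1^2 = 8562.5412
V2 = sqrt(265184.9612) = 514.9611 m/s

514.9611 m/s


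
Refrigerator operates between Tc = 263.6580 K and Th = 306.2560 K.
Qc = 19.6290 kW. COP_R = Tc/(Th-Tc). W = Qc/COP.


COP = 263.6580 / 42.5980 = 6.1894
W = 19.6290 / 6.1894 = 3.1714 kW

COP = 6.1894, W = 3.1714 kW


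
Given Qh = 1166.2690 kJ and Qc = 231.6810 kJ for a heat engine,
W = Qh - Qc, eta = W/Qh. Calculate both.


W = 1166.2690 - 231.6810 = 934.5880 kJ
eta = 934.5880 / 1166.2690 = 0.8013 = 80.1349%

W = 934.5880 kJ, eta = 80.1349%


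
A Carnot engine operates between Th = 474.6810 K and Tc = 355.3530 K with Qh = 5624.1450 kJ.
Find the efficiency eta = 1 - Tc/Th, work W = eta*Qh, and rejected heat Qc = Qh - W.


eta = 1 - 355.3530/474.6810 = 0.2514
W = 0.2514 * 5624.1450 = 1413.8294 kJ
Qc = 5624.1450 - 1413.8294 = 4210.3156 kJ

eta = 25.1386%, W = 1413.8294 kJ, Qc = 4210.3156 kJ


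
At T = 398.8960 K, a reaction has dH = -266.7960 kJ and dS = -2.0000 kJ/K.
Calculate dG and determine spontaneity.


T*dS = 398.8960 * -2.0000 = -797.7920 kJ
dG = -266.7960 + 797.7920 = 530.9960 kJ (non-spontaneous)

dG = 530.9960 kJ, non-spontaneous


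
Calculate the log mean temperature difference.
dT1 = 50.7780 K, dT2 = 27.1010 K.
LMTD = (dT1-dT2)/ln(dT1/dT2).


dT1/dT2 = 1.8737
ln(dT1/dT2) = 0.6279
LMTD = 23.6770 / 0.6279 = 37.7087 K

37.7087 K


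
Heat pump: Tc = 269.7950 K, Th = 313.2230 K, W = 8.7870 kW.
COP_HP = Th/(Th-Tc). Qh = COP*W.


COP = 313.2230 / 43.4280 = 7.2125
Qh = 7.2125 * 8.7870 = 63.3759 kW

COP = 7.2125, Qh = 63.3759 kW


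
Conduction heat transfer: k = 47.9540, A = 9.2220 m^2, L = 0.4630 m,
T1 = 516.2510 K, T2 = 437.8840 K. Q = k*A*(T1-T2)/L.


dT = 78.3670 K
Q = 47.9540 * 9.2220 * 78.3670 / 0.4630 = 74851.7895 W

74851.7895 W


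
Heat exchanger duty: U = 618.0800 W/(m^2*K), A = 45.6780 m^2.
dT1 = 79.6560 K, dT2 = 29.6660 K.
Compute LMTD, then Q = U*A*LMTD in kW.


LMTD = 50.6117 K
Q = 618.0800 * 45.6780 * 50.6117 = 1428903.5883 W = 1428.9036 kW

1428.9036 kW


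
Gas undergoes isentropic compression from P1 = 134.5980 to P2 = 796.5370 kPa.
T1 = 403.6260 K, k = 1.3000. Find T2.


(k-1)/k = 0.2308
(P2/P1)^exp = 1.5073
T2 = 403.6260 * 1.5073 = 608.3753 K

608.3753 K


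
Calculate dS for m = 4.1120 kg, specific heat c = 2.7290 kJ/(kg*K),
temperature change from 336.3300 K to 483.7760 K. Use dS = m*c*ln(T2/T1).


T2/T1 = 1.4384
ln(T2/T1) = 0.3635
dS = 4.1120 * 2.7290 * 0.3635 = 4.0794 kJ/K

4.0794 kJ/K


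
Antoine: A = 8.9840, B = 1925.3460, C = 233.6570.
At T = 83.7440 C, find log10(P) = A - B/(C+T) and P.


C+T = 317.4010
B/(C+T) = 6.0660
log10(P) = 8.9840 - 6.0660 = 2.9180
P = 10^2.9180 = 827.9930 mmHg

827.9930 mmHg


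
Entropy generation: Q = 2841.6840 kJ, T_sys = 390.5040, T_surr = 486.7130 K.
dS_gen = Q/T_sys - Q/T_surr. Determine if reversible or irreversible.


dS_sys = 2841.6840/390.5040 = 7.2770 kJ/K
dS_surr = -2841.6840/486.7130 = -5.8385 kJ/K
dS_gen = 7.2770 - 5.8385 = 1.4384 kJ/K (irreversible)

dS_gen = 1.4384 kJ/K, irreversible


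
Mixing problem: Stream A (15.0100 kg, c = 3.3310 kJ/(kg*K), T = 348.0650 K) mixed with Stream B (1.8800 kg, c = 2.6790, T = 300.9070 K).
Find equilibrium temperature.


num = 18918.1859
den = 55.0348
Tf = 343.7493 K

343.7493 K


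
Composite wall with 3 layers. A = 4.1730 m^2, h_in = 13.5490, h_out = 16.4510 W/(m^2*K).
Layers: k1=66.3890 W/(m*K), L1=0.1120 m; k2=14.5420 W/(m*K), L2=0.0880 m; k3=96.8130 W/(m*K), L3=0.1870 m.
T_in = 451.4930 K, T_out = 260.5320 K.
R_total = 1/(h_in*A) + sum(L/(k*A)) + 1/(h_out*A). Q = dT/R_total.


R_conv_in = 1/(13.5490*4.1730) = 0.0177
R_1 = 0.1120/(66.3890*4.1730) = 0.0004
R_2 = 0.0880/(14.5420*4.1730) = 0.0015
R_3 = 0.1870/(96.8130*4.1730) = 0.0005
R_conv_out = 1/(16.4510*4.1730) = 0.0146
R_total = 0.0346 K/W
Q = 190.9610 / 0.0346 = 5523.8102 W

R_total = 0.0346 K/W, Q = 5523.8102 W


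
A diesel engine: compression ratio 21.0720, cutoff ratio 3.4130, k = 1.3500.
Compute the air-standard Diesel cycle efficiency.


r^(k-1) = 2.9060
rc^k = 5.2449
eta = 0.5516 = 55.1590%

55.1590%


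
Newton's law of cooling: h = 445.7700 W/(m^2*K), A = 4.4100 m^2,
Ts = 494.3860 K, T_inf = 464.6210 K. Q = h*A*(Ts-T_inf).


dT = 29.7650 K
Q = 445.7700 * 4.4100 * 29.7650 = 58513.3973 W

58513.3973 W


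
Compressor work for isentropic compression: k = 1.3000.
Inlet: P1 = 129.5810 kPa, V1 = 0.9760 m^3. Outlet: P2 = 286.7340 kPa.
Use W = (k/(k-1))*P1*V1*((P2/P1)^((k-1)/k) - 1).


(k-1)/k = 0.2308
(P2/P1)^exp = 1.2012
W = 4.3333 * 129.5810 * 0.9760 * (1.2012 - 1) = 110.2443 kJ

110.2443 kJ


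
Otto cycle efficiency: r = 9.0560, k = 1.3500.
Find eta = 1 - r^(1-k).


r^(k-1) = 2.1624
eta = 1 - 1/2.1624 = 0.5375 = 53.7542%

53.7542%


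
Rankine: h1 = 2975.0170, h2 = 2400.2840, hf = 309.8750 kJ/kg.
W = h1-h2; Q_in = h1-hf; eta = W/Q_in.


W = 574.7330 kJ/kg
Q_in = 2665.1420 kJ/kg
eta = 0.2156 = 21.5648%

eta = 21.5648%


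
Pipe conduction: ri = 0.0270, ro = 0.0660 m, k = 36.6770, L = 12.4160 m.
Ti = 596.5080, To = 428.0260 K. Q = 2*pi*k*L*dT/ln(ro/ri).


dT = 168.4820 K
ln(ro/ri) = 0.8938
Q = 2*pi*36.6770*12.4160*168.4820 / 0.8938 = 539336.5474 W

539336.5474 W


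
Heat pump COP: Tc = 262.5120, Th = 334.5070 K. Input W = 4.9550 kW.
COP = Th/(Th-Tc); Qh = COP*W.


COP = 334.5070 / 71.9950 = 4.6463
Qh = 4.6463 * 4.9550 = 23.0222 kW

COP = 4.6463, Qh = 23.0222 kW


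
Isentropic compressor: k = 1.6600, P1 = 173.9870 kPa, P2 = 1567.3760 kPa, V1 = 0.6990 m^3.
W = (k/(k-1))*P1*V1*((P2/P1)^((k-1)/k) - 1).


(k-1)/k = 0.3976
(P2/P1)^exp = 2.3964
W = 2.5152 * 173.9870 * 0.6990 * (2.3964 - 1) = 427.1426 kJ

427.1426 kJ


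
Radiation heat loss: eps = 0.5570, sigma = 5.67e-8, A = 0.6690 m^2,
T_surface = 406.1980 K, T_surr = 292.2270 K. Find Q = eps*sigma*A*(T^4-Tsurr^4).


T^4 = 2.7224e+10
Tsurr^4 = 7.2926e+09
Q = 0.5570 * 5.67e-8 * 0.6690 * 1.9931e+10 = 421.1157 W

421.1157 W


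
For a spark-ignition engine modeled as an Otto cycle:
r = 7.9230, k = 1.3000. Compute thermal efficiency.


r^(k-1) = 1.8607
eta = 1 - 1/1.8607 = 0.4626 = 46.2556%

46.2556%


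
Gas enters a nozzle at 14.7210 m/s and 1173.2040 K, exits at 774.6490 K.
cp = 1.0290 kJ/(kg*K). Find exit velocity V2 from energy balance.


dT = 398.5550 K
2*cp*1000*dT = 820226.1900
V1^2 = 216.7078
V2 = sqrt(820442.8978) = 905.7830 m/s

905.7830 m/s


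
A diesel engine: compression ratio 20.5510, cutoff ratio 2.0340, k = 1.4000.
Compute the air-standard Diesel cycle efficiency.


r^(k-1) = 3.3507
rc^k = 2.7020
eta = 0.6491 = 64.9097%

64.9097%


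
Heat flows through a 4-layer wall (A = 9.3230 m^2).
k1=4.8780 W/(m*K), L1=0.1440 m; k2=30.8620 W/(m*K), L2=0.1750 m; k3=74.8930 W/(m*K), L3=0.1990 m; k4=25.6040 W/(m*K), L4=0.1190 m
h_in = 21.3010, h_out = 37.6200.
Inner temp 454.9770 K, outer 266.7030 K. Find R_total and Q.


R_conv_in = 1/(21.3010*9.3230) = 0.0050
R_1 = 0.1440/(4.8780*9.3230) = 0.0032
R_2 = 0.1750/(30.8620*9.3230) = 0.0006
R_3 = 0.1990/(74.8930*9.3230) = 0.0003
R_4 = 0.1190/(25.6040*9.3230) = 0.0005
R_conv_out = 1/(37.6200*9.3230) = 0.0029
R_total = 0.0124 K/W
Q = 188.2740 / 0.0124 = 15128.6734 W

R_total = 0.0124 K/W, Q = 15128.6734 W


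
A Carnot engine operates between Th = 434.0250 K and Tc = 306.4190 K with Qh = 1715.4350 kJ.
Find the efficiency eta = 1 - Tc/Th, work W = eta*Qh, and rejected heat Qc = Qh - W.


eta = 1 - 306.4190/434.0250 = 0.2940
W = 0.2940 * 1715.4350 = 504.3484 kJ
Qc = 1715.4350 - 504.3484 = 1211.0866 kJ

eta = 29.4006%, W = 504.3484 kJ, Qc = 1211.0866 kJ


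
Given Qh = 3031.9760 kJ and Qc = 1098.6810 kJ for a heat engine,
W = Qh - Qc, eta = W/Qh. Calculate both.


W = 3031.9760 - 1098.6810 = 1933.2950 kJ
eta = 1933.2950 / 3031.9760 = 0.6376 = 63.7635%

W = 1933.2950 kJ, eta = 63.7635%


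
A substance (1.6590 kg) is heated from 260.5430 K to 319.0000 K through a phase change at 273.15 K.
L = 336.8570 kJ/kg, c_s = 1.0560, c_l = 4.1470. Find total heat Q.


Q1 (sensible, solid) = 1.6590 * 1.0560 * 12.6070 = 22.0863 kJ
Q2 (latent) = 1.6590 * 336.8570 = 558.8458 kJ
Q3 (sensible, liquid) = 1.6590 * 4.1470 * 45.8500 = 315.4422 kJ
Q_total = 896.3742 kJ

896.3742 kJ


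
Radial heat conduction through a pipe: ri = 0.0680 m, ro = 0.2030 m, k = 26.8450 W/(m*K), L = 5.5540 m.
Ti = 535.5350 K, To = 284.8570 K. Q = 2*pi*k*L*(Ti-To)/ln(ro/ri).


dT = 250.6780 K
ln(ro/ri) = 1.0937
Q = 2*pi*26.8450*5.5540*250.6780 / 1.0937 = 214717.7000 W

214717.7000 W


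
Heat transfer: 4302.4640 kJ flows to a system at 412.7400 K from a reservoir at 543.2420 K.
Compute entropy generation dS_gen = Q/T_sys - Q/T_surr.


dS_sys = 4302.4640/412.7400 = 10.4242 kJ/K
dS_surr = -4302.4640/543.2420 = -7.9200 kJ/K
dS_gen = 10.4242 - 7.9200 = 2.5042 kJ/K (irreversible)

dS_gen = 2.5042 kJ/K, irreversible


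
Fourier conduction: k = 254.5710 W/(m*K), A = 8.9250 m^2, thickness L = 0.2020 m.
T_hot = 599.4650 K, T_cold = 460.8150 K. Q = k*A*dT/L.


dT = 138.6500 K
Q = 254.5710 * 8.9250 * 138.6500 / 0.2020 = 1559501.0008 W

1559501.0008 W


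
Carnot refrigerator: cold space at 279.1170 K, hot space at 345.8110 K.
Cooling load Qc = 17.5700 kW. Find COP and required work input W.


COP = 279.1170 / 66.6940 = 4.1850
W = 17.5700 / 4.1850 = 4.1983 kW

COP = 4.1850, W = 4.1983 kW


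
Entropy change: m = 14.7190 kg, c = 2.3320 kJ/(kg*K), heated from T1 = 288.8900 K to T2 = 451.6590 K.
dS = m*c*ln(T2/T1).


T2/T1 = 1.5634
ln(T2/T1) = 0.4469
dS = 14.7190 * 2.3320 * 0.4469 = 15.3391 kJ/K

15.3391 kJ/K


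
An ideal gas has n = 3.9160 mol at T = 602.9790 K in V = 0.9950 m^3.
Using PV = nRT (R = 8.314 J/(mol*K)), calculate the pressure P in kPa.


P = nRT/V = 3.9160 * 8.314 * 602.9790 / 0.9950
= 19631.5636 / 0.9950 = 19730.2146 Pa = 19.7302 kPa

19.7302 kPa


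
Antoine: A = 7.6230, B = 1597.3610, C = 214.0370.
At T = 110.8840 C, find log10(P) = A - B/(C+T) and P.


C+T = 324.9210
B/(C+T) = 4.9162
log10(P) = 7.6230 - 4.9162 = 2.7068
P = 10^2.7068 = 509.1527 mmHg

509.1527 mmHg


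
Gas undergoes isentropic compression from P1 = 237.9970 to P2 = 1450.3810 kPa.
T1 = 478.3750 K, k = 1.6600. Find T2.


(k-1)/k = 0.3976
(P2/P1)^exp = 2.0515
T2 = 478.3750 * 2.0515 = 981.3894 K

981.3894 K


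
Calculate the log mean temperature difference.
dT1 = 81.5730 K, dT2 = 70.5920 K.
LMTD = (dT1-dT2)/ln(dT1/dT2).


dT1/dT2 = 1.1556
ln(dT1/dT2) = 0.1446
LMTD = 10.9810 / 0.1446 = 75.9502 K

75.9502 K


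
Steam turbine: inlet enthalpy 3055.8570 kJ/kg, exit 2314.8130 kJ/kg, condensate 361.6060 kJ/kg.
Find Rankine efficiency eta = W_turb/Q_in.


W = 741.0440 kJ/kg
Q_in = 2694.2510 kJ/kg
eta = 0.2750 = 27.5046%

eta = 27.5046%


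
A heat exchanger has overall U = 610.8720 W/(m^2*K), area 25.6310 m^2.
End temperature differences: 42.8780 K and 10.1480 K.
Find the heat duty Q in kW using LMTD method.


LMTD = 22.7121 K
Q = 610.8720 * 25.6310 * 22.7121 = 355609.2192 W = 355.6092 kW

355.6092 kW


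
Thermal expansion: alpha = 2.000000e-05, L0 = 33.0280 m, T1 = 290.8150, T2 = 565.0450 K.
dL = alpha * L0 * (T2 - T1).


dT = 274.2300 K
dL = 2.000000e-05 * 33.0280 * 274.2300 = 0.181145 m
L_final = 33.209145 m

dL = 0.181145 m


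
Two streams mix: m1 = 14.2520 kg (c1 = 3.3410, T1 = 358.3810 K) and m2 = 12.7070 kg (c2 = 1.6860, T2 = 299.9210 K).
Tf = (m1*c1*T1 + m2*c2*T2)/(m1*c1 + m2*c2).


num = 23490.1534
den = 69.0399
Tf = 340.2401 K

340.2401 K


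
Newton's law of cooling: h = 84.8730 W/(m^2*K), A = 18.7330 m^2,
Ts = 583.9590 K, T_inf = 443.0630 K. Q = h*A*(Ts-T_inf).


dT = 140.8960 K
Q = 84.8730 * 18.7330 * 140.8960 = 224014.2009 W

224014.2009 W


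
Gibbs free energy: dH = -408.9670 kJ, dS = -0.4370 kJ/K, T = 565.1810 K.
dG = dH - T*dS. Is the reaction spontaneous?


T*dS = 565.1810 * -0.4370 = -246.9841 kJ
dG = -408.9670 + 246.9841 = -161.9829 kJ (spontaneous)

dG = -161.9829 kJ, spontaneous


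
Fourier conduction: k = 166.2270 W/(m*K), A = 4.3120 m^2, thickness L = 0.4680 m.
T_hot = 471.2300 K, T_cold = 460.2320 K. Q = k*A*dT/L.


dT = 10.9980 K
Q = 166.2270 * 4.3120 * 10.9980 / 0.4680 = 16844.1144 W

16844.1144 W


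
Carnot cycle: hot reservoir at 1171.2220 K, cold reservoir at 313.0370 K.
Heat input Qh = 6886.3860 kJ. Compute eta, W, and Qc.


eta = 1 - 313.0370/1171.2220 = 0.7327
W = 0.7327 * 6886.3860 = 5045.8352 kJ
Qc = 6886.3860 - 5045.8352 = 1840.5508 kJ

eta = 73.2726%, W = 5045.8352 kJ, Qc = 1840.5508 kJ


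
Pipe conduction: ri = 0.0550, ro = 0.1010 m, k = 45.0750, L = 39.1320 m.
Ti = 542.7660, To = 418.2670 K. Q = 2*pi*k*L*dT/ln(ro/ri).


dT = 124.4990 K
ln(ro/ri) = 0.6078
Q = 2*pi*45.0750*39.1320*124.4990 / 0.6078 = 2270188.2319 W

2270188.2319 W


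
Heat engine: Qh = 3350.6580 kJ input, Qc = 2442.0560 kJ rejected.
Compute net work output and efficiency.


W = 3350.6580 - 2442.0560 = 908.6020 kJ
eta = 908.6020 / 3350.6580 = 0.2712 = 27.1171%

W = 908.6020 kJ, eta = 27.1171%


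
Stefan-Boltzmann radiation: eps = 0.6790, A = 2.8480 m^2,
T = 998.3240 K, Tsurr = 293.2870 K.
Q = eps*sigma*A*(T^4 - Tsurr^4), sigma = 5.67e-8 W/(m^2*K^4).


T^4 = 9.9331e+11
Tsurr^4 = 7.3990e+09
Q = 0.6790 * 5.67e-8 * 2.8480 * 9.8591e+11 = 108101.5180 W

108101.5180 W


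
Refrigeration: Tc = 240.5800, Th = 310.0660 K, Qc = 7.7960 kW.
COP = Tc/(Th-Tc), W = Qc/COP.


COP = 240.5800 / 69.4860 = 3.4623
W = 7.7960 / 3.4623 = 2.2517 kW

COP = 3.4623, W = 2.2517 kW


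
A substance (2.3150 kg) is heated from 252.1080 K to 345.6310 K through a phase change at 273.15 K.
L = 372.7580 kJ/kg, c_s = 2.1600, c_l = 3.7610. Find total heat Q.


Q1 (sensible, solid) = 2.3150 * 2.1600 * 21.0420 = 105.2184 kJ
Q2 (latent) = 2.3150 * 372.7580 = 862.9348 kJ
Q3 (sensible, liquid) = 2.3150 * 3.7610 * 72.4810 = 631.0714 kJ
Q_total = 1599.2246 kJ

1599.2246 kJ


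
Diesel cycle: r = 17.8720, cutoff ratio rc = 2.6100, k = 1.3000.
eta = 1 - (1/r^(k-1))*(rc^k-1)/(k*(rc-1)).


r^(k-1) = 2.3749
rc^k = 3.4804
eta = 0.5010 = 50.0994%

50.0994%


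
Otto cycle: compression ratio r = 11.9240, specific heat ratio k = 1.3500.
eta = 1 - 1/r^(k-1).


r^(k-1) = 2.3809
eta = 1 - 1/2.3809 = 0.5800 = 57.9997%

57.9997%


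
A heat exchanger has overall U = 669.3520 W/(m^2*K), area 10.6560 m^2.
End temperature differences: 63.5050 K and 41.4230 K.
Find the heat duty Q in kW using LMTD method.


LMTD = 51.6801 K
Q = 669.3520 * 10.6560 * 51.6801 = 368614.3331 W = 368.6143 kW

368.6143 kW


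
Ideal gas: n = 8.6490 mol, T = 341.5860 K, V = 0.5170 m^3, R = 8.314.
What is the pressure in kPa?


P = nRT/V = 8.6490 * 8.314 * 341.5860 / 0.5170
= 24562.6930 / 0.5170 = 47510.0445 Pa = 47.5100 kPa

47.5100 kPa


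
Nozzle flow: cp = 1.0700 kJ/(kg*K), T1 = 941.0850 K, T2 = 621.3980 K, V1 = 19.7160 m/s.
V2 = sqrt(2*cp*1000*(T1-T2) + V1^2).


dT = 319.6870 K
2*cp*1000*dT = 684130.1800
V1^2 = 388.7207
V2 = sqrt(684518.9007) = 827.3566 m/s

827.3566 m/s


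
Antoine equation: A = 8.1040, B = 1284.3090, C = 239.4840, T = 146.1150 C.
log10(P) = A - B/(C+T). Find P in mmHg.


C+T = 385.5990
B/(C+T) = 3.3307
log10(P) = 8.1040 - 3.3307 = 4.7733
P = 10^4.7733 = 59335.4848 mmHg

59335.4848 mmHg


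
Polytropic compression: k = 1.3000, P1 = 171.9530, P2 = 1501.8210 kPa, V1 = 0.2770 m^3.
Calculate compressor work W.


(k-1)/k = 0.2308
(P2/P1)^exp = 1.6489
W = 4.3333 * 171.9530 * 0.2770 * (1.6489 - 1) = 133.9395 kJ

133.9395 kJ


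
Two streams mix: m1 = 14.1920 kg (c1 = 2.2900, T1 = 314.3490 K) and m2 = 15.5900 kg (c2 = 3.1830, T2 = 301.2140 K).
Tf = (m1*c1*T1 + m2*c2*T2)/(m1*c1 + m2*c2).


num = 25163.3752
den = 82.1226
Tf = 306.4121 K

306.4121 K


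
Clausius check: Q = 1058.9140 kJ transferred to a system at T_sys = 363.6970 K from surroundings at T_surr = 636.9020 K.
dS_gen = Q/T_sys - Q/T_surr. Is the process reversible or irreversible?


dS_sys = 1058.9140/363.6970 = 2.9115 kJ/K
dS_surr = -1058.9140/636.9020 = -1.6626 kJ/K
dS_gen = 2.9115 - 1.6626 = 1.2489 kJ/K (irreversible)

dS_gen = 1.2489 kJ/K, irreversible


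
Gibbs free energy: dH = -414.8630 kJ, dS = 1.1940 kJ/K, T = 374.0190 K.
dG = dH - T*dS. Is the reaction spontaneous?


T*dS = 374.0190 * 1.1940 = 446.5787 kJ
dG = -414.8630 - 446.5787 = -861.4417 kJ (spontaneous)

dG = -861.4417 kJ, spontaneous


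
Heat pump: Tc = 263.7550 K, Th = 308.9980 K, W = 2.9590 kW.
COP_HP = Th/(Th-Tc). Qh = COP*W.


COP = 308.9980 / 45.2430 = 6.8297
Qh = 6.8297 * 2.9590 = 20.2092 kW

COP = 6.8297, Qh = 20.2092 kW


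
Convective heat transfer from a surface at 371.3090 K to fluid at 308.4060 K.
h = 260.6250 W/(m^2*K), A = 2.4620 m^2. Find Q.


dT = 62.9030 K
Q = 260.6250 * 2.4620 * 62.9030 = 40362.2604 W

40362.2604 W


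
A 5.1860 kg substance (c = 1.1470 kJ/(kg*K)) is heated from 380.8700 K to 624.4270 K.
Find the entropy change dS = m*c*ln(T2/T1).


T2/T1 = 1.6395
ln(T2/T1) = 0.4944
dS = 5.1860 * 1.1470 * 0.4944 = 2.9407 kJ/K

2.9407 kJ/K


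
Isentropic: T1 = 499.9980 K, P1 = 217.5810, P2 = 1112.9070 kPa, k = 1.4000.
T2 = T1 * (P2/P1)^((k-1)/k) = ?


(k-1)/k = 0.2857
(P2/P1)^exp = 1.5941
T2 = 499.9980 * 1.5941 = 797.0643 K

797.0643 K


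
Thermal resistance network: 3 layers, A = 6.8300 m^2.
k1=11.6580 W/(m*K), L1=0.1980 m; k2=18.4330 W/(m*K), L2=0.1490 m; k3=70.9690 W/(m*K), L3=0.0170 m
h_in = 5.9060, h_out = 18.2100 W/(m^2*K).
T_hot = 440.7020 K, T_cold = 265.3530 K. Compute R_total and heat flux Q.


R_conv_in = 1/(5.9060*6.8300) = 0.0248
R_1 = 0.1980/(11.6580*6.8300) = 0.0025
R_2 = 0.1490/(18.4330*6.8300) = 0.0012
R_3 = 0.0170/(70.9690*6.8300) = 3.5072e-05
R_conv_out = 1/(18.2100*6.8300) = 0.0080
R_total = 0.0365 K/W
Q = 175.3490 / 0.0365 = 4799.3437 W

R_total = 0.0365 K/W, Q = 4799.3437 W


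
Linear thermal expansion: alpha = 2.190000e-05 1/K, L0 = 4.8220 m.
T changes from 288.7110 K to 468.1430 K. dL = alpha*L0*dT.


dT = 179.4320 K
dL = 2.190000e-05 * 4.8220 * 179.4320 = 0.018948 m
L_final = 4.840948 m

dL = 0.018948 m


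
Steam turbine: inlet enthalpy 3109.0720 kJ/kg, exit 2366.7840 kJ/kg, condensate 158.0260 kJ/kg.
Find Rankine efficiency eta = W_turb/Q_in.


W = 742.2880 kJ/kg
Q_in = 2951.0460 kJ/kg
eta = 0.2515 = 25.1534%

eta = 25.1534%


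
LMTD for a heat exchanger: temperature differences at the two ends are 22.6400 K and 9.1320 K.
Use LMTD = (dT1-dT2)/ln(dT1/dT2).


dT1/dT2 = 2.4792
ln(dT1/dT2) = 0.9079
LMTD = 13.5080 / 0.9079 = 14.8777 K

14.8777 K


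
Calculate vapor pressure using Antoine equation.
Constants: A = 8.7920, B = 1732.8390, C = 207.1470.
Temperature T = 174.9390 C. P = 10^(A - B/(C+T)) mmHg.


C+T = 382.0860
B/(C+T) = 4.5352
log10(P) = 8.7920 - 4.5352 = 4.2568
P = 10^4.2568 = 18063.1408 mmHg

18063.1408 mmHg


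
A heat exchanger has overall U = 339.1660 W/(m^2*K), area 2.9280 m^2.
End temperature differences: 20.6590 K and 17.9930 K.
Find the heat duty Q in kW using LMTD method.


LMTD = 19.2953 K
Q = 339.1660 * 2.9280 * 19.2953 = 19161.7521 W = 19.1618 kW

19.1618 kW


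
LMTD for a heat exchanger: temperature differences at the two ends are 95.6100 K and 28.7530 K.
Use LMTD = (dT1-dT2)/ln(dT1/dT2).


dT1/dT2 = 3.3252
ln(dT1/dT2) = 1.2015
LMTD = 66.8570 / 1.2015 = 55.6430 K

55.6430 K


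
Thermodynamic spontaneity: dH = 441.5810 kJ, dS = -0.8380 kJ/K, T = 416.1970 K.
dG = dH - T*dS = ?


T*dS = 416.1970 * -0.8380 = -348.7731 kJ
dG = 441.5810 + 348.7731 = 790.3541 kJ (non-spontaneous)

dG = 790.3541 kJ, non-spontaneous


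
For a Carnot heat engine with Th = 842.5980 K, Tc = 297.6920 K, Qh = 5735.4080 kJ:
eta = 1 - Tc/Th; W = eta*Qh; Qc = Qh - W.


eta = 1 - 297.6920/842.5980 = 0.6467
W = 0.6467 * 5735.4080 = 3709.0739 kJ
Qc = 5735.4080 - 3709.0739 = 2026.3341 kJ

eta = 64.6697%, W = 3709.0739 kJ, Qc = 2026.3341 kJ


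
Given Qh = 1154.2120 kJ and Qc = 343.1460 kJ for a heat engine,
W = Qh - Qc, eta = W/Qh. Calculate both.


W = 1154.2120 - 343.1460 = 811.0660 kJ
eta = 811.0660 / 1154.2120 = 0.7027 = 70.2701%

W = 811.0660 kJ, eta = 70.2701%


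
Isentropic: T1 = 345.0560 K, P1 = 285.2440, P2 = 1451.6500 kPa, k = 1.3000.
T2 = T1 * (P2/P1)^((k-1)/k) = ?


(k-1)/k = 0.2308
(P2/P1)^exp = 1.4557
T2 = 345.0560 * 1.4557 = 502.2982 K

502.2982 K


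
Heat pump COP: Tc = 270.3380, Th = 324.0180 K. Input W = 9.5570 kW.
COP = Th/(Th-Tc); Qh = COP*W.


COP = 324.0180 / 53.6800 = 6.0361
Qh = 6.0361 * 9.5570 = 57.6870 kW

COP = 6.0361, Qh = 57.6870 kW


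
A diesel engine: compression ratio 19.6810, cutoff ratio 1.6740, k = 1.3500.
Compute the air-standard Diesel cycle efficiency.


r^(k-1) = 2.8374
rc^k = 2.0048
eta = 0.6108 = 61.0805%

61.0805%


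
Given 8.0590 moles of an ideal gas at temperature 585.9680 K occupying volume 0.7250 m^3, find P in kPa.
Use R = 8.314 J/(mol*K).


P = nRT/V = 8.0590 * 8.314 * 585.9680 / 0.7250
= 39261.3362 / 0.7250 = 54153.5671 Pa = 54.1536 kPa

54.1536 kPa


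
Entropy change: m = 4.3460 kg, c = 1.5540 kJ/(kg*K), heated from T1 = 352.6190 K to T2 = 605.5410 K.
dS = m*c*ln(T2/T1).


T2/T1 = 1.7173
ln(T2/T1) = 0.5407
dS = 4.3460 * 1.5540 * 0.5407 = 3.6519 kJ/K

3.6519 kJ/K


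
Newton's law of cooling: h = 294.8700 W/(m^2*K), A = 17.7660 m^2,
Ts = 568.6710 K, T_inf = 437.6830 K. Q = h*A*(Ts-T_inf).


dT = 130.9880 K
Q = 294.8700 * 17.7660 * 130.9880 = 686201.6511 W

686201.6511 W


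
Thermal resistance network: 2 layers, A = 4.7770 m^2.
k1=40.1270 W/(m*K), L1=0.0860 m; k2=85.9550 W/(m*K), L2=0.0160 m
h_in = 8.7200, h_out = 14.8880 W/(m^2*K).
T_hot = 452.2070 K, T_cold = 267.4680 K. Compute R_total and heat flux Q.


R_conv_in = 1/(8.7200*4.7770) = 0.0240
R_1 = 0.0860/(40.1270*4.7770) = 0.0004
R_2 = 0.0160/(85.9550*4.7770) = 3.8967e-05
R_conv_out = 1/(14.8880*4.7770) = 0.0141
R_total = 0.0386 K/W
Q = 184.7390 / 0.0386 = 4791.5915 W

R_total = 0.0386 K/W, Q = 4791.5915 W


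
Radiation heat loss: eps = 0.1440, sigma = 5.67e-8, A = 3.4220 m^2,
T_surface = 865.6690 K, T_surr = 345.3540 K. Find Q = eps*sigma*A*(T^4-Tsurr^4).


T^4 = 5.6157e+11
Tsurr^4 = 1.4225e+10
Q = 0.1440 * 5.67e-8 * 3.4220 * 5.4735e+11 = 15292.9130 W

15292.9130 W


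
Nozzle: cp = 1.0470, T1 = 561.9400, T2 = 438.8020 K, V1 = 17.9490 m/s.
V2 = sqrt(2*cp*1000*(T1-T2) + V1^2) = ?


dT = 123.1380 K
2*cp*1000*dT = 257850.9720
V1^2 = 322.1666
V2 = sqrt(258173.1386) = 508.1074 m/s

508.1074 m/s


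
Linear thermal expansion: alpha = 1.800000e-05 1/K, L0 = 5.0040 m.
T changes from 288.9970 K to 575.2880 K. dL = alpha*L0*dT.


dT = 286.2910 K
dL = 1.800000e-05 * 5.0040 * 286.2910 = 0.025787 m
L_final = 5.029787 m

dL = 0.025787 m


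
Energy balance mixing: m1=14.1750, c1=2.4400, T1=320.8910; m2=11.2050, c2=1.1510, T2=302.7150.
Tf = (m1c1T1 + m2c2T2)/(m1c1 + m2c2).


num = 15002.7587
den = 47.4840
Tf = 315.9543 K

315.9543 K


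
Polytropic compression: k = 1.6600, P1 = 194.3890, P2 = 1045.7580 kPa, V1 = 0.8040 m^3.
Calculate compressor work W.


(k-1)/k = 0.3976
(P2/P1)^exp = 1.9523
W = 2.5152 * 194.3890 * 0.8040 * (1.9523 - 1) = 374.3331 kJ

374.3331 kJ


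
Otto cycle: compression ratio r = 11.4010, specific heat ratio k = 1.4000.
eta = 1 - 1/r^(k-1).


r^(k-1) = 2.6471
eta = 1 - 1/2.6471 = 0.6222 = 62.2234%

62.2234%


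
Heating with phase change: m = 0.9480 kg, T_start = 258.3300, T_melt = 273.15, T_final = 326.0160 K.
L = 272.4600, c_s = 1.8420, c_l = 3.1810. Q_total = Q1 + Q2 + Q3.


Q1 (sensible, solid) = 0.9480 * 1.8420 * 14.8200 = 25.8789 kJ
Q2 (latent) = 0.9480 * 272.4600 = 258.2921 kJ
Q3 (sensible, liquid) = 0.9480 * 3.1810 * 52.8660 = 159.4221 kJ
Q_total = 443.5931 kJ

443.5931 kJ


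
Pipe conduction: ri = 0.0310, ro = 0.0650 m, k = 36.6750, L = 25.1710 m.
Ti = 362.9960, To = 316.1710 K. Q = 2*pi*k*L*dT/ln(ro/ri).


dT = 46.8250 K
ln(ro/ri) = 0.7404
Q = 2*pi*36.6750*25.1710*46.8250 / 0.7404 = 366827.4258 W

366827.4258 W


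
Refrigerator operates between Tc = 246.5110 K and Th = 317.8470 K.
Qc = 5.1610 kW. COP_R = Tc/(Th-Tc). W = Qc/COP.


COP = 246.5110 / 71.3360 = 3.4556
W = 5.1610 / 3.4556 = 1.4935 kW

COP = 3.4556, W = 1.4935 kW
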